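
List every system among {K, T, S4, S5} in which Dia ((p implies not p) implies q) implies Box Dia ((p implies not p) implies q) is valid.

S4-tableau for the negation not (Dia ((p implies not p) implies q) implies Box Dia ((p implies not p) implies q)):
1. not (Dia ((p implies not p) implies q) implies Box Dia ((p implies not p) implies q)), 0
2. Dia ((p implies not p) implies q), 0   [neg-implies-rule on 1]
3. not Box Dia ((p implies not p) implies q), 0   [neg-implies-rule on 1]
4. (p implies not p) implies q, 1   [Dia-rule on 2: fresh world 1, 0R1]
5. q, 1   [implies-rule on 4 (branches; this branch)]
6. not Dia ((p implies not p) implies q), 2   [neg-Box-rule on 3: fresh world 2, 0R2]
7. not ((p implies not p) implies q), 2   [neg-Dia-rule on 6 via 2R2]
8. p implies not p, 2   [neg-implies-rule on 7]
9. not q, 2   [neg-implies-rule on 7]
10. not p, 2   [implies-rule on 8 (branches; this branch)]
Accessibility: 0R0, 0R1, 0R2, 1R1, 2R2
Complete open branch: countermodel on an S4-frame, so not valid in S4, nor in K, T (the same frame is also a K-frame and a T-frame).
S5-tableau for the negation not (Dia ((p implies not p) implies q) implies Box Dia ((p implies not p) implies q)):
1. not (Dia ((p implies not p) implies q) implies Box Dia ((p implies not p) implies q)), 0
2. Dia ((p implies not p) implies q), 0   [neg-implies-rule on 1]
3. not Box Dia ((p implies not p) implies q), 0   [neg-implies-rule on 1]
4. (p implies not p) implies q, 1   [Dia-rule on 2: fresh world 1, 0R1]
5. not (p implies not p), 1   [implies-rule on 4 (branches; this branch)]
6. p, 1   [neg-implies-rule on 5]
7. not Dia ((p implies not p) implies q), 2   [neg-Box-rule on 3: fresh world 2, 0R2]
8. not ((p implies not p) implies q), 0   [neg-Dia-rule on 7 via 2R0]
9. p implies not p, 0   [neg-implies-rule on 8]
10. not q, 0   [neg-implies-rule on 8]
11. not ((p implies not p) implies q), 1   [neg-Dia-rule on 7 via 2R1]
12. p implies not p, 1   [neg-implies-rule on 11]
13. not q, 1   [neg-implies-rule on 11]
14. not ((p implies not p) implies q), 2   [neg-Dia-rule on 7 via 2R2]
15. p implies not p, 2   [neg-implies-rule on 14]
16. not q, 2   [neg-implies-rule on 14]
17. not p, 0   [implies-rule on 9 (branches; this branch)]
18. not p, 1   [implies-rule on 12 (branches; this branch)]
Accessibility: 0R0, 0R1, 0R2, 1R0, 1R1, 1R2, 2R0, 2R1, 2R2
Branch closes: p and not p both at 1.
Every branch closes (one shown): valid in S5.

S5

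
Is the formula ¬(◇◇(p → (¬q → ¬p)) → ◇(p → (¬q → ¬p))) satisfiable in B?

1. ¬(◇◇(p → (¬q → ¬p)) → ◇(p → (¬q → ¬p))), 0
2. ◇◇(p → (¬q → ¬p)), 0
3. ¬◇(p → (¬q → ¬p)), 0
4. ¬(p → (¬q → ¬p)), 0
5. p, 0
6. ¬(¬q → ¬p), 0
7. ¬q, 0
8. ◇(p → (¬q → ¬p)), 1
9. ¬(p → (¬q → ¬p)), 1
10. p, 1
11. ¬(¬q → ¬p), 1
12. ¬q, 1
13. p → (¬q → ¬p), 2
14. ¬q → ¬p, 2
15. ¬p, 2
Accessibility: 0R0, 0R1, 1R0, 1R1, 1R2, 2R1, 2R2

Yes, satisfiable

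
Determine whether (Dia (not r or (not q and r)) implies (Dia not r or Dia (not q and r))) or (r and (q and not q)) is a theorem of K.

Tableau for the negation not ((Dia (not r or (not q and r)) implies (Dia not r or Dia (not q and r))) or (r and (q and not q))):
1. not ((Dia (not r or (not q and r)) implies (Dia not r or Dia (not q and r))) or (r and (q and not q))), w0
2. not (Dia (not r or (not q and r)) implies (Dia not r or Dia (not q and r))), w0
3. not (r and (q and not q)), w0
4. Dia (not r or (not q and r)), w0
5. not (Dia not r or Dia (not q and r)), w0
6. not Dia not r, w0
7. not Dia (not q and r), w0
8. not (q and not q), w0
9. q, w0
10. not r or (not q and r), w1
11. r, w1
12. not (not q and r), w1
13. not q and r, w1
14. not q, w1
15. not r, w1
Accessibility: w0Rw1
Branch closes: r and not r both at w1.
Every branch of the negation's tableau closes; the branch above is one of them.

Valid in K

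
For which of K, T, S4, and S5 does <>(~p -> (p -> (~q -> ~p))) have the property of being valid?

T, S4, S5

K-tableau for the negation ~<>(~p -> (p -> (~q -> ~p))):
1. ~<>(~p -> (p -> (~q -> ~p))), u
Complete open branch: countermodel on a K-frame, so not valid in K.
T-tableau for the negation ~<>(~p -> (p -> (~q -> ~p))):
1. ~<>(~p -> (p -> (~q -> ~p))), u
2. ~(~p -> (p -> (~q -> ~p))), u
3. ~p, u
4. ~(p -> (~q -> ~p)), u
5. p, u
6. ~(~q -> ~p), u
Accessibility: uRu
Branch closes: p and ~p both at u.
Every branch closes (one shown): valid in T, hence also in S4, S5 (every theorem of T is a theorem of S4 and S5).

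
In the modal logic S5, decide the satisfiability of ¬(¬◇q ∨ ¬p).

1. ¬(¬◇q ∨ ¬p), u
2. ◇q, u
3. p, u
4. q, v
Accessibility: uRu, uRv, vRu, vRv

Satisfiable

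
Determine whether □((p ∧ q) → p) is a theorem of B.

Tableau for the negation ¬□((p ∧ q) → p):
1. ¬□((p ∧ q) → p), u
2. ¬((p ∧ q) → p), v   [¬□-rule on 1: fresh world v, uRv]
3. p ∧ q, v   [¬→-rule on 2]
4. ¬p, v   [¬→-rule on 2]
5. p, v   [∧-rule on 3]
6. q, v   [∧-rule on 3]
Accessibility: uRu, uRv, vRu, vRv
Branch closes: p and ¬p both at v.
Every branch of the negation's tableau closes; the branch above is one of them.

Valid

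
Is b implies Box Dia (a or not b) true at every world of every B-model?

Not valid

Tableau for the negation not (b implies Box Dia (a or not b)):
1. not (b implies Box Dia (a or not b)), u
2. b, u
3. not Box Dia (a or not b), u
4. not Dia (a or not b), v
5. not (a or not b), u
6. not a, u
7. not (a or not b), v
8. not a, v
9. b, v
Accessibility: uRu, uRv, vRu, vRv
The negation has an open branch (countermodel exists).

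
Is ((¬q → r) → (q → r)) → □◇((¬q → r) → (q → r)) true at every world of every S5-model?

Yes, valid

Tableau for the negation ¬(((¬q → r) → (q → r)) → □◇((¬q → r) → (q → r))):
1. ¬(((¬q → r) → (q → r)) → □◇((¬q → r) → (q → r))), w0
2. (¬q → r) → (q → r), w0   [¬→-rule on 1]
3. ¬□◇((¬q → r) → (q → r)), w0   [¬→-rule on 1]
4. q → r, w0   [→-rule on 2 (branches; this branch)]
5. r, w0   [→-rule on 4 (branches; this branch)]
6. ¬◇((¬q → r) → (q → r)), w1   [¬□-rule on 3: fresh world w1, w0Rw1]
7. ¬((¬q → r) → (q → r)), w0   [¬◇-rule on 6 via w1Rw0]
8. ¬q → r, w0   [¬→-rule on 7]
9. ¬(q → r), w0   [¬→-rule on 7]
10. q, w0   [¬→-rule on 9]
11. ¬r, w0   [¬→-rule on 9]
Accessibility: w0Rw0, w0Rw1, w1Rw0, w1Rw1
Branch closes: r and ¬r both at w0.
Every branch of the negation's tableau closes; the branch above is one of them.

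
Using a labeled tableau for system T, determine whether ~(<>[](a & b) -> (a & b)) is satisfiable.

Satisfiable

1. ~(<>[](a & b) -> (a & b)), 0
2. <>[](a & b), 0   [~->-rule on 1]
3. ~(a & b), 0   [~->-rule on 1]
4. ~b, 0   [~&-rule on 3 (branches; this branch)]
5. [](a & b), 1   [<>-rule on 2: fresh world 1, 0R1]
6. a & b, 1   [[]-rule on 5 via 1R1]
7. a, 1   [&-rule on 6]
8. b, 1   [&-rule on 6]
Accessibility: 0R0, 0R1, 1R1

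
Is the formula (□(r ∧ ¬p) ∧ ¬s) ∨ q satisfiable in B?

1. (□(r ∧ ¬p) ∧ ¬s) ∨ q, w0
2. q, w0
Accessibility: w0Rw0

Satisfiable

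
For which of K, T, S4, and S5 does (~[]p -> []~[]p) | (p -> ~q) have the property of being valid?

S4-tableau for the negation ~((~[]p -> []~[]p) | (p -> ~q)):
1. ~((~[]p -> []~[]p) | (p -> ~q)), 0
2. ~(~[]p -> []~[]p), 0   [~|-rule on 1]
3. ~(p -> ~q), 0   [~|-rule on 1]
4. ~[]p, 0   [~->-rule on 2]
5. ~[]~[]p, 0   [~->-rule on 2]
6. p, 0   [~->-rule on 3]
7. q, 0   [~->-rule on 3]
8. ~p, 1   [~[]-rule on 4: fresh world 1, 0R1]
9. []p, 2   [~[]-rule on 5: fresh world 2, 0R2]
10. p, 2   [[]-rule on 9 via 2R2]
Accessibility: 0R0, 0R1, 0R2, 1R1, 2R2
Complete open branch: countermodel on an S4-frame, so not valid in S4, nor in K, T (the same frame is also a K-frame and a T-frame).
S5-tableau for the negation ~((~[]p -> []~[]p) | (p -> ~q)):
1. ~((~[]p -> []~[]p) | (p -> ~q)), 0
2. ~(~[]p -> []~[]p), 0   [~|-rule on 1]
3. ~(p -> ~q), 0   [~|-rule on 1]
4. ~[]p, 0   [~->-rule on 2]
5. ~[]~[]p, 0   [~->-rule on 2]
6. p, 0   [~->-rule on 3]
7. q, 0   [~->-rule on 3]
8. ~p, 1   [~[]-rule on 4: fresh world 1, 0R1]
9. []p, 2   [~[]-rule on 5: fresh world 2, 0R2]
10. p, 1   [[]-rule on 9 via 2R1]
Accessibility: 0R0, 0R1, 0R2, 1R0, 1R1, 1R2, 2R0, 2R1, 2R2
Branch closes: p and ~p both at 1.
Every branch closes (one shown): valid in S5.

S5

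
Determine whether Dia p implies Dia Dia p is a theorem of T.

Yes, valid

Tableau for the negation not (Dia p implies Dia Dia p):
1. not (Dia p implies Dia Dia p), w0
2. Dia p, w0   [neg-implies-rule on 1]
3. not Dia Dia p, w0   [neg-implies-rule on 1]
4. not Dia p, w0   [neg-Dia-rule on 3 via w0Rw0]
5. not p, w0   [neg-Dia-rule on 4 via w0Rw0]
6. p, w1   [Dia-rule on 2: fresh world w1, w0Rw1]
7. not Dia p, w1   [neg-Dia-rule on 3 via w0Rw1]
8. not p, w1   [neg-Dia-rule on 4 via w0Rw1]
Accessibility: w0Rw0, w0Rw1, w1Rw1
Branch closes: p and not p both at w1.
Every branch of the negation's tableau closes; the branch above is one of them.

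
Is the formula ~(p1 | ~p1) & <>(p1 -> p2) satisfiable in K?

1. ~(p1 | ~p1) & <>(p1 -> p2), 0
2. ~(p1 | ~p1), 0
3. <>(p1 -> p2), 0
4. ~p1, 0
5. p1, 0
Branch closes: p1 and ~p1 both at 0.
Every branch closes; the branch above is one of them.

No, unsatisfiable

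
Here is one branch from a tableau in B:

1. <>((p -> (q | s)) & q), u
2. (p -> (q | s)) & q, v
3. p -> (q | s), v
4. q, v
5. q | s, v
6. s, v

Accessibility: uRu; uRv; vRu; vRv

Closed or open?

No atom appears with both signs at the same world.

No, open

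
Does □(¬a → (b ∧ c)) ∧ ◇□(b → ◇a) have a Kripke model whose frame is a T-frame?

Satisfiable

1. □(¬a → (b ∧ c)) ∧ ◇□(b → ◇a), u
2. □(¬a → (b ∧ c)), u   [∧-rule on 1]
3. ◇□(b → ◇a), u   [∧-rule on 1]
4. ¬a → (b ∧ c), u   [□-rule on 2 via uRu]
5. b ∧ c, u   [→-rule on 4 (branches; this branch)]
6. b, u   [∧-rule on 5]
7. c, u   [∧-rule on 5]
8. □(b → ◇a), v   [◇-rule on 3: fresh world v, uRv]
9. ¬a → (b ∧ c), v   [□-rule on 2 via uRv]
10. b → ◇a, v   [□-rule on 8 via vRv]
11. b ∧ c, v   [→-rule on 9 (branches; this branch)]
12. b, v   [∧-rule on 11]
13. c, v   [∧-rule on 11]
14. ◇a, v   [→-rule on 10 (branches; this branch)]
15. a, w   [◇-rule on 14: fresh world w, vRw]
16. b → ◇a, w   [□-rule on 8 via vRw]
17. ◇a, w   [→-rule on 16 (branches; this branch)]
18. a, x   [◇-rule on 17: fresh world x, wRx]
Accessibility: uRu, uRv, vRv, vRw, wRw, wRx, xRx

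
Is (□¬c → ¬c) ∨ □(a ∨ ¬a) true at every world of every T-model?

Tableau for the negation ¬((□¬c → ¬c) ∨ □(a ∨ ¬a)):
1. ¬((□¬c → ¬c) ∨ □(a ∨ ¬a)), w0
2. ¬(□¬c → ¬c), w0
3. ¬□(a ∨ ¬a), w0
4. □¬c, w0
5. c, w0
6. ¬c, w0
Accessibility: w0Rw0
Branch closes: c and ¬c both at w0.
All branches of the negation close; one closing branch shown above.

Valid in T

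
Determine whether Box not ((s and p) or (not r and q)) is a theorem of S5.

Tableau for the negation not Box not ((s and p) or (not r and q)):
1. not Box not ((s and p) or (not r and q)), u
2. (s and p) or (not r and q), v
3. not r and q, v
4. not r, v
5. q, v
Accessibility: uRu, uRv, vRu, vRv
The negation has an open branch (countermodel exists).

Not valid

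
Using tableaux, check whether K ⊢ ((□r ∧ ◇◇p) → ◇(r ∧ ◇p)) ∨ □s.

Yes, valid

Tableau for the negation ¬(((□r ∧ ◇◇p) → ◇(r ∧ ◇p)) ∨ □s):
1. ¬(((□r ∧ ◇◇p) → ◇(r ∧ ◇p)) ∨ □s), w0
2. ¬((□r ∧ ◇◇p) → ◇(r ∧ ◇p)), w0   [¬∨-rule on 1]
3. ¬□s, w0   [¬∨-rule on 1]
4. □r ∧ ◇◇p, w0   [¬→-rule on 2]
5. ¬◇(r ∧ ◇p), w0   [¬→-rule on 2]
6. □r, w0   [∧-rule on 4]
7. ◇◇p, w0   [∧-rule on 4]
8. ¬s, w1   [¬□-rule on 3: fresh world w1, w0Rw1]
9. ¬(r ∧ ◇p), w1   [¬◇-rule on 5 via w0Rw1]
10. r, w1   [□-rule on 6 via w0Rw1]
11. ¬◇p, w1   [¬∧-rule on 9 (branches; this branch)]
12. ◇p, w2   [◇-rule on 7: fresh world w2, w0Rw2]
13. ¬(r ∧ ◇p), w2   [¬◇-rule on 5 via w0Rw2]
14. r, w2   [□-rule on 6 via w0Rw2]
15. ¬◇p, w2   [¬∧-rule on 13 (branches; this branch)]
16. p, w3   [◇-rule on 12: fresh world w3, w2Rw3]
17. ¬p, w3   [¬◇-rule on 15 via w2Rw3]
Accessibility: w0Rw1, w0Rw2, w2Rw3
Branch closes: p and ¬p both at w3.
Every branch of the negation's tableau closes; the branch above is one of them.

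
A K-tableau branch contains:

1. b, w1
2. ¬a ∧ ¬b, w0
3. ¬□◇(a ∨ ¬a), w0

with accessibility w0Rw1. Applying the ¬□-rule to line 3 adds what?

a fresh world w2 with w0Rw2, and ¬◇(a ∨ ¬a) at w2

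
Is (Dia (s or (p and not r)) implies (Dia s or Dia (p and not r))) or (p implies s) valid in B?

Tableau for the negation not ((Dia (s or (p and not r)) implies (Dia s or Dia (p and not r))) or (p implies s)):
1. not ((Dia (s or (p and not r)) implies (Dia s or Dia (p and not r))) or (p implies s)), 0
2. not (Dia (s or (p and not r)) implies (Dia s or Dia (p and not r))), 0
3. not (p implies s), 0
4. Dia (s or (p and not r)), 0
5. not (Dia s or Dia (p and not r)), 0
6. p, 0
7. not s, 0
8. not Dia s, 0
9. not Dia (p and not r), 0
10. not (p and not r), 0
11. r, 0
12. s or (p and not r), 1
13. not s, 1
14. not (p and not r), 1
15. p and not r, 1
16. p, 1
17. not r, 1
18. r, 1
Accessibility: 0R0, 0R1, 1R0, 1R1
Branch closes: r and not r both at 1.
Every branch of the negation's tableau closes; the branch above is one of them.

Valid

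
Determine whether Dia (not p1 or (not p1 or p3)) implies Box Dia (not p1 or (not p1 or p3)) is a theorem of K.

Tableau for the negation not (Dia (not p1 or (not p1 or p3)) implies Box Dia (not p1 or (not p1 or p3))):
1. not (Dia (not p1 or (not p1 or p3)) implies Box Dia (not p1 or (not p1 or p3))), u
2. Dia (not p1 or (not p1 or p3)), u
3. not Box Dia (not p1 or (not p1 or p3)), u
4. not p1 or (not p1 or p3), v
5. not p1 or p3, v
6. p3, v
7. not Dia (not p1 or (not p1 or p3)), w
Accessibility: uRv, uRw
The negation has an open branch (countermodel exists).

Not valid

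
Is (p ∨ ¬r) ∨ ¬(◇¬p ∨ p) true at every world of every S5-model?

Not valid

Tableau for the negation ¬((p ∨ ¬r) ∨ ¬(◇¬p ∨ p)):
1. ¬((p ∨ ¬r) ∨ ¬(◇¬p ∨ p)), 0
2. ¬(p ∨ ¬r), 0
3. ◇¬p ∨ p, 0
4. ¬p, 0
5. r, 0
6. ◇¬p, 0
7. ¬p, 1
Accessibility: 0R0, 0R1, 1R0, 1R1
The negation has an open branch (countermodel exists).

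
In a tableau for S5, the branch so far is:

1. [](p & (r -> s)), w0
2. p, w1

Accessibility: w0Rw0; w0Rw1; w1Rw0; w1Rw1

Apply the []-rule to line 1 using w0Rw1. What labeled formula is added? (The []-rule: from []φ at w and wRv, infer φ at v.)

p & (r -> s), w1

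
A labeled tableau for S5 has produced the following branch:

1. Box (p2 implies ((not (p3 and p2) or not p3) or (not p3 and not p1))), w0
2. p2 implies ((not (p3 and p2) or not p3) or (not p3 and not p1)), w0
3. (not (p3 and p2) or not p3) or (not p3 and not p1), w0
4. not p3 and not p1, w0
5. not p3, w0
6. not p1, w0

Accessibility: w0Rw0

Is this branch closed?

Not closed

There is no literal clash: for every atom and world, at most one sign appears.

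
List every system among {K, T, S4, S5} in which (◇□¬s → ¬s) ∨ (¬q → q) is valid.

S5-tableau for the negation ¬((◇□¬s → ¬s) ∨ (¬q → q)):
1. ¬((◇□¬s → ¬s) ∨ (¬q → q)), w0
2. ¬(◇□¬s → ¬s), w0
3. ¬(¬q → q), w0
4. ◇□¬s, w0
5. s, w0
6. ¬q, w0
7. □¬s, w1
8. ¬s, w0
Accessibility: w0Rw0, w0Rw1, w1Rw0, w1Rw1
Branch closes: s and ¬s both at w0.
Every branch closes (one shown): valid in S5.
S4-tableau for the negation ¬((◇□¬s → ¬s) ∨ (¬q → q)):
1. ¬((◇□¬s → ¬s) ∨ (¬q → q)), w0
2. ¬(◇□¬s → ¬s), w0
3. ¬(¬q → q), w0
4. ◇□¬s, w0
5. s, w0
6. ¬q, w0
7. □¬s, w1
8. ¬s, w1
Accessibility: w0Rw0, w0Rw1, w1Rw1
Complete open branch: countermodel on an S4-frame, so not valid in S4, nor in K, T (the same frame is also a K-frame and a T-frame).

S5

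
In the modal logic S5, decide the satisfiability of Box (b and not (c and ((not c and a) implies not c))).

1. Box (b and not (c and ((not c and a) implies not c))), 0
2. b and not (c and ((not c and a) implies not c)), 0
3. b, 0
4. not (c and ((not c and a) implies not c)), 0
5. not c, 0
Accessibility: 0R0

Yes, satisfiable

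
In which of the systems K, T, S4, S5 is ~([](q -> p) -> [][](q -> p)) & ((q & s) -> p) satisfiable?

K, T

S4-tableau for the formula:
1. ~([](q -> p) -> [][](q -> p)) & ((q & s) -> p), u
2. ~([](q -> p) -> [][](q -> p)), u   [&-rule on 1]
3. (q & s) -> p, u   [&-rule on 1]
4. [](q -> p), u   [~->-rule on 2]
5. ~[][](q -> p), u   [~->-rule on 2]
6. q -> p, u   [[]-rule on 4 via uRu]
7. ~(q & s), u   [->-rule on 3 (branches; this branch)]
8. p, u   [->-rule on 6 (branches; this branch)]
9. ~s, u   [~&-rule on 7 (branches; this branch)]
10. ~[](q -> p), v   [~[]-rule on 5: fresh world v, uRv]
11. q -> p, v   [[]-rule on 4 via uRv]
12. p, v   [->-rule on 11 (branches; this branch)]
13. ~(q -> p), w   [~[]-rule on 10: fresh world w, vRw]
14. q, w   [~->-rule on 13]
15. ~p, w   [~->-rule on 13]
16. q -> p, w   [[]-rule on 4 via uRw]
17. p, w   [->-rule on 16 (branches; this branch)]
Accessibility: uRu, uRv, uRw, vRv, vRw, wRw
Branch closes: p and ~p both at w.
Every branch closes (one shown): unsatisfiable in S4, hence also in S5 (every S5-frame is an S4-frame).
T-tableau for the formula:
1. ~([](q -> p) -> [][](q -> p)) & ((q & s) -> p), u
2. ~([](q -> p) -> [][](q -> p)), u   [&-rule on 1]
3. (q & s) -> p, u   [&-rule on 1]
4. [](q -> p), u   [~->-rule on 2]
5. ~[][](q -> p), u   [~->-rule on 2]
6. q -> p, u   [[]-rule on 4 via uRu]
7. p, u   [->-rule on 3 (branches; this branch)]
8. ~[](q -> p), v   [~[]-rule on 5: fresh world v, uRv]
9. q -> p, v   [[]-rule on 4 via uRv]
10. p, v   [->-rule on 9 (branches; this branch)]
11. ~(q -> p), w   [~[]-rule on 8: fresh world w, vRw]
12. q, w   [~->-rule on 11]
13. ~p, w   [~->-rule on 11]
Accessibility: uRu, uRv, vRv, vRw, wRw
Complete open branch: satisfiable in T, hence also in K (this T-model is also a K-model).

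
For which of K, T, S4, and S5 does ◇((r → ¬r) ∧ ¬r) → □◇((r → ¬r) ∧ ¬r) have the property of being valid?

S5

S5-tableau for the negation ¬(◇((r → ¬r) ∧ ¬r) → □◇((r → ¬r) ∧ ¬r)):
1. ¬(◇((r → ¬r) ∧ ¬r) → □◇((r → ¬r) ∧ ¬r)), w0
2. ◇((r → ¬r) ∧ ¬r), w0   [¬→-rule on 1]
3. ¬□◇((r → ¬r) ∧ ¬r), w0   [¬→-rule on 1]
4. (r → ¬r) ∧ ¬r, w1   [◇-rule on 2: fresh world w1, w0Rw1]
5. r → ¬r, w1   [∧-rule on 4]
6. ¬r, w1   [∧-rule on 4]
7. ¬◇((r → ¬r) ∧ ¬r), w2   [¬□-rule on 3: fresh world w2, w0Rw2]
8. ¬((r → ¬r) ∧ ¬r), w0   [¬◇-rule on 7 via w2Rw0]
9. ¬((r → ¬r) ∧ ¬r), w1   [¬◇-rule on 7 via w2Rw1]
10. ¬((r → ¬r) ∧ ¬r), w2   [¬◇-rule on 7 via w2Rw2]
11. ¬(r → ¬r), w0   [¬∧-rule on 8 (branches; this branch)]
12. r, w0   [¬→-rule on 11]
13. ¬(r → ¬r), w1   [¬∧-rule on 9 (branches; this branch)]
14. r, w1   [¬→-rule on 13]
Accessibility: w0Rw0, w0Rw1, w0Rw2, w1Rw0, w1Rw1, w1Rw2, w2Rw0, w2Rw1, w2Rw2
Branch closes: r and ¬r both at w1.
Every branch closes (one shown): valid in S5.
S4-tableau for the negation ¬(◇((r → ¬r) ∧ ¬r) → □◇((r → ¬r) ∧ ¬r)):
1. ¬(◇((r → ¬r) ∧ ¬r) → □◇((r → ¬r) ∧ ¬r)), w0
2. ◇((r → ¬r) ∧ ¬r), w0   [¬→-rule on 1]
3. ¬□◇((r → ¬r) ∧ ¬r), w0   [¬→-rule on 1]
4. (r → ¬r) ∧ ¬r, w1   [◇-rule on 2: fresh world w1, w0Rw1]
5. r → ¬r, w1   [∧-rule on 4]
6. ¬r, w1   [∧-rule on 4]
7. ¬◇((r → ¬r) ∧ ¬r), w2   [¬□-rule on 3: fresh world w2, w0Rw2]
8. ¬((r → ¬r) ∧ ¬r), w2   [¬◇-rule on 7 via w2Rw2]
9. r, w2   [¬∧-rule on 8 (branches; this branch)]
Accessibility: w0Rw0, w0Rw1, w0Rw2, w1Rw1, w2Rw2
Complete open branch: countermodel on an S4-frame, so not valid in S4, nor in K, T (the same frame is also a K-frame and a T-frame).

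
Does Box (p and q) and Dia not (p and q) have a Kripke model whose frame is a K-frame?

1. Box (p and q) and Dia not (p and q), u
2. Box (p and q), u   [and-rule on 1]
3. Dia not (p and q), u   [and-rule on 1]
4. not (p and q), v   [Dia-rule on 3: fresh world v, uRv]
5. p and q, v   [Box-rule on 2 via uRv]
6. p, v   [and-rule on 5]
7. q, v   [and-rule on 5]
8. not q, v   [neg-and-rule on 4 (branches; this branch)]
Accessibility: uRv
Branch closes: q and not q both at v.
All branches of the tableau close; one closing branch shown above.

Unsatisfiable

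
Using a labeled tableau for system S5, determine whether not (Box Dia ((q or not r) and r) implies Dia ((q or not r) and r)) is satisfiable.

No, unsatisfiable

1. not (Box Dia ((q or not r) and r) implies Dia ((q or not r) and r)), w0
2. Box Dia ((q or not r) and r), w0
3. not Dia ((q or not r) and r), w0
4. Dia ((q or not r) and r), w0
5. not ((q or not r) and r), w0
6. not (q or not r), w0
7. not q, w0
8. r, w0
9. (q or not r) and r, w1
10. q or not r, w1
11. r, w1
12. Dia ((q or not r) and r), w1
13. not ((q or not r) and r), w1
14. q, w1
15. not (q or not r), w1
16. not q, w1
Accessibility: w0Rw0, w0Rw1, w1Rw0, w1Rw1
Branch closes: q and not q both at w1.
All branches of the tableau close; one closing branch shown above.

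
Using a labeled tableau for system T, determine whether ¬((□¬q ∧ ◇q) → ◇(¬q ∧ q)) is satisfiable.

Unsatisfiable

1. ¬((□¬q ∧ ◇q) → ◇(¬q ∧ q)), w0
2. □¬q ∧ ◇q, w0
3. ¬◇(¬q ∧ q), w0
4. □¬q, w0
5. ◇q, w0
6. ¬(¬q ∧ q), w0
7. ¬q, w0
8. q, w1
9. ¬(¬q ∧ q), w1
10. ¬q, w1
Accessibility: w0Rw0, w0Rw1, w1Rw1
Branch closes: q and ¬q both at w1.
Every branch closes; the branch above is one of them.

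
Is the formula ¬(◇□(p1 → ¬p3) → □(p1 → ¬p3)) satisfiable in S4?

Yes, satisfiable

1. ¬(◇□(p1 → ¬p3) → □(p1 → ¬p3)), w0
2. ◇□(p1 → ¬p3), w0
3. ¬□(p1 → ¬p3), w0
4. □(p1 → ¬p3), w1
5. p1 → ¬p3, w1
6. ¬p3, w1
7. ¬(p1 → ¬p3), w2
8. p1, w2
9. p3, w2
Accessibility: w0Rw0, w0Rw1, w0Rw2, w1Rw1, w2Rw2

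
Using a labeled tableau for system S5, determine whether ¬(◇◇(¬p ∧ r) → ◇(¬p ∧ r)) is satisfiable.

Unsatisfiable

1. ¬(◇◇(¬p ∧ r) → ◇(¬p ∧ r)), w0
2. ◇◇(¬p ∧ r), w0
3. ¬◇(¬p ∧ r), w0
4. ¬(¬p ∧ r), w0
5. ¬r, w0
6. ◇(¬p ∧ r), w1
7. ¬(¬p ∧ r), w1
8. ¬r, w1
9. ¬p ∧ r, w2
10. ¬p, w2
11. r, w2
12. ¬(¬p ∧ r), w2
13. ¬r, w2
Accessibility: w0Rw0, w0Rw1, w0Rw2, w1Rw0, w1Rw1, w1Rw2, w2Rw0, w2Rw1, w2Rw2
Branch closes: r and ¬r both at w2.
(One branch shown.) All branches close.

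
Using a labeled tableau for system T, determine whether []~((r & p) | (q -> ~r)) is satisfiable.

Yes, satisfiable

1. []~((r & p) | (q -> ~r)), 0
2. ~((r & p) | (q -> ~r)), 0
3. ~(r & p), 0
4. ~(q -> ~r), 0
5. q, 0
6. r, 0
7. ~p, 0
Accessibility: 0R0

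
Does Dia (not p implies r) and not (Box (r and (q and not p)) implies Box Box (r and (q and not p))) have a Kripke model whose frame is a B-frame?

1. Dia (not p implies r) and not (Box (r and (q and not p)) implies Box Box (r and (q and not p))), u
2. Dia (not p implies r), u   [and-rule on 1]
3. not (Box (r and (q and not p)) implies Box Box (r and (q and not p))), u   [and-rule on 1]
4. Box (r and (q and not p)), u   [neg-implies-rule on 3]
5. not Box Box (r and (q and not p)), u   [neg-implies-rule on 3]
6. r and (q and not p), u   [Box-rule on 4 via uRu]
7. r, u   [and-rule on 6]
8. q and not p, u   [and-rule on 6]
9. q, u   [and-rule on 8]
10. not p, u   [and-rule on 8]
11. not p implies r, v   [Dia-rule on 2: fresh world v, uRv]
12. r and (q and not p), v   [Box-rule on 4 via uRv]
13. r, v   [and-rule on 12]
14. q and not p, v   [and-rule on 12]
15. q, v   [and-rule on 14]
16. not p, v   [and-rule on 14]
17. not Box (r and (q and not p)), w   [neg-Box-rule on 5: fresh world w, uRw]
18. r and (q and not p), w   [Box-rule on 4 via uRw]
19. r, w   [and-rule on 18]
20. q and not p, w   [and-rule on 18]
21. q, w   [and-rule on 20]
22. not p, w   [and-rule on 20]
23. not (r and (q and not p)), x   [neg-Box-rule on 17: fresh world x, wRx]
24. not (q and not p), x   [neg-and-rule on 23 (branches; this branch)]
25. p, x   [neg-and-rule on 24 (branches; this branch)]
Accessibility: uRu, uRv, uRw, vRu, vRv, wRu, wRw, wRx, xRw, xRx

Satisfiable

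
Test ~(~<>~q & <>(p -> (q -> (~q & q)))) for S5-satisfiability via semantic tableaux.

Satisfiable

1. ~(~<>~q & <>(p -> (q -> (~q & q)))), w0
2. ~<>(p -> (q -> (~q & q))), w0   [~&-rule on 1 (branches; this branch)]
3. ~(p -> (q -> (~q & q))), w0   [~<>-rule on 2 via w0Rw0]
4. p, w0   [~->-rule on 3]
5. ~(q -> (~q & q)), w0   [~->-rule on 3]
6. q, w0   [~->-rule on 5]
7. ~(~q & q), w0   [~->-rule on 5]
Accessibility: w0Rw0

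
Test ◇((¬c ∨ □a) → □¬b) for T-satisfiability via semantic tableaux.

1. ◇((¬c ∨ □a) → □¬b), u
2. (¬c ∨ □a) → □¬b, v
3. □¬b, v
4. ¬b, v
Accessibility: uRu, uRv, vRv

Satisfiable (open branch found)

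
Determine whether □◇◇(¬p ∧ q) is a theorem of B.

Tableau for the negation ¬□◇◇(¬p ∧ q):
1. ¬□◇◇(¬p ∧ q), 0
2. ¬◇◇(¬p ∧ q), 1   [¬□-rule on 1: fresh world 1, 0R1]
3. ¬◇(¬p ∧ q), 0   [¬◇-rule on 2 via 1R0]
4. ¬◇(¬p ∧ q), 1   [¬◇-rule on 2 via 1R1]
5. ¬(¬p ∧ q), 0   [¬◇-rule on 3 via 0R0]
6. ¬(¬p ∧ q), 1   [¬◇-rule on 3 via 0R1]
7. ¬q, 0   [¬∧-rule on 5 (branches; this branch)]
8. ¬q, 1   [¬∧-rule on 6 (branches; this branch)]
Accessibility: 0R0, 0R1, 1R0, 1R1
The negation has an open branch (countermodel exists).

Not valid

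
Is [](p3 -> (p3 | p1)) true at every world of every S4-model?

Tableau for the negation ~[](p3 -> (p3 | p1)):
1. ~[](p3 -> (p3 | p1)), u
2. ~(p3 -> (p3 | p1)), v   [~[]-rule on 1: fresh world v, uRv]
3. p3, v   [~->-rule on 2]
4. ~(p3 | p1), v   [~->-rule on 2]
5. ~p3, v   [~|-rule on 4]
6. ~p1, v   [~|-rule on 4]
Accessibility: uRu, uRv, vRv
Branch closes: p3 and ~p3 both at v.
Every branch of the negation's tableau closes; the branch above is one of them.

Valid in S4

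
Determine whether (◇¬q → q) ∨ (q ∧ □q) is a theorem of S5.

Tableau for the negation ¬((◇¬q → q) ∨ (q ∧ □q)):
1. ¬((◇¬q → q) ∨ (q ∧ □q)), 0
2. ¬(◇¬q → q), 0
3. ¬(q ∧ □q), 0
4. ◇¬q, 0
5. ¬q, 0
6. ¬□q, 0
7. ¬q, 1
8. ¬q, 2
Accessibility: 0R0, 0R1, 0R2, 1R0, 1R1, 1R2, 2R0, 2R1, 2R2
The negation has an open branch (countermodel exists).

Invalid (countermodel exists)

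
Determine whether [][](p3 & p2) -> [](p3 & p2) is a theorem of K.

Tableau for the negation ~([][](p3 & p2) -> [](p3 & p2)):
1. ~([][](p3 & p2) -> [](p3 & p2)), w0
2. [][](p3 & p2), w0
3. ~[](p3 & p2), w0
4. ~(p3 & p2), w1
5. [](p3 & p2), w1
6. ~p2, w1
Accessibility: w0Rw1
The negation has an open branch (countermodel exists).

No, not valid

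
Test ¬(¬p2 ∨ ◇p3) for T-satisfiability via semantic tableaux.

1. ¬(¬p2 ∨ ◇p3), 0
2. p2, 0
3. ¬◇p3, 0
4. ¬p3, 0
Accessibility: 0R0

Satisfiable (open branch found)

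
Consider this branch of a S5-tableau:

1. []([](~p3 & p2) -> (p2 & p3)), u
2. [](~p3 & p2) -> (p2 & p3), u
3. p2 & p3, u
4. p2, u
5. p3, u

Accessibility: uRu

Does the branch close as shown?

Not closed

There is no literal clash: for every atom and world, at most one sign appears.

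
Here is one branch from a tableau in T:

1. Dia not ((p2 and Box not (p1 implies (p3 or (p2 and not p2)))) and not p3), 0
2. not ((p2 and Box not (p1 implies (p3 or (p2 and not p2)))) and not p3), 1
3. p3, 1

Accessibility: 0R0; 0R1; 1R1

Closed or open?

Not closed

There is no literal clash: for every atom and world, at most one sign appears.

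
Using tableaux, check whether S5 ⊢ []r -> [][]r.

Tableau for the negation ~([]r -> [][]r):
1. ~([]r -> [][]r), 0
2. []r, 0   [~->-rule on 1]
3. ~[][]r, 0   [~->-rule on 1]
4. r, 0   [[]-rule on 2 via 0R0]
5. ~[]r, 1   [~[]-rule on 3: fresh world 1, 0R1]
6. r, 1   [[]-rule on 2 via 0R1]
7. ~r, 2   [~[]-rule on 5: fresh world 2, 1R2]
8. r, 2   [[]-rule on 2 via 0R2]
Accessibility: 0R0, 0R1, 0R2, 1R0, 1R1, 1R2, 2R0, 2R1, 2R2
Branch closes: r and ~r both at 2.
All branches of the negation close; one closing branch shown above.

Valid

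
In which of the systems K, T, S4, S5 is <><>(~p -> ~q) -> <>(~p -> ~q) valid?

S4-tableau for the negation ~(<><>(~p -> ~q) -> <>(~p -> ~q)):
1. ~(<><>(~p -> ~q) -> <>(~p -> ~q)), u
2. <><>(~p -> ~q), u   [~->-rule on 1]
3. ~<>(~p -> ~q), u   [~->-rule on 1]
4. ~(~p -> ~q), u   [~<>-rule on 3 via uRu]
5. ~p, u   [~->-rule on 4]
6. q, u   [~->-rule on 4]
7. <>(~p -> ~q), v   [<>-rule on 2: fresh world v, uRv]
8. ~(~p -> ~q), v   [~<>-rule on 3 via uRv]
9. ~p, v   [~->-rule on 8]
10. q, v   [~->-rule on 8]
11. ~p -> ~q, w   [<>-rule on 7: fresh world w, vRw]
12. ~(~p -> ~q), w   [~<>-rule on 3 via uRw]
13. ~p, w   [~->-rule on 12]
14. q, w   [~->-rule on 12]
15. ~q, w   [->-rule on 11 (branches; this branch)]
Accessibility: uRu, uRv, uRw, vRv, vRw, wRw
Branch closes: q and ~q both at w.
Every branch closes (one shown): valid in S4, hence also in S5 (every theorem of S4 is a theorem of S5).
T-tableau for the negation ~(<><>(~p -> ~q) -> <>(~p -> ~q)):
1. ~(<><>(~p -> ~q) -> <>(~p -> ~q)), u
2. <><>(~p -> ~q), u   [~->-rule on 1]
3. ~<>(~p -> ~q), u   [~->-rule on 1]
4. ~(~p -> ~q), u   [~<>-rule on 3 via uRu]
5. ~p, u   [~->-rule on 4]
6. q, u   [~->-rule on 4]
7. <>(~p -> ~q), v   [<>-rule on 2: fresh world v, uRv]
8. ~(~p -> ~q), v   [~<>-rule on 3 via uRv]
9. ~p, v   [~->-rule on 8]
10. q, v   [~->-rule on 8]
11. ~p -> ~q, w   [<>-rule on 7: fresh world w, vRw]
12. ~q, w   [->-rule on 11 (branches; this branch)]
Accessibility: uRu, uRv, vRv, vRw, wRw
Complete open branch: countermodel on a T-frame, so not valid in T, nor in K (the same frame is also a K-frame).

S4, S5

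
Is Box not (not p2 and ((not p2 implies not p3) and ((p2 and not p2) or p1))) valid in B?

Invalid (countermodel exists)

Tableau for the negation not Box not (not p2 and ((not p2 implies not p3) and ((p2 and not p2) or p1))):
1. not Box not (not p2 and ((not p2 implies not p3) and ((p2 and not p2) or p1))), 0
2. not p2 and ((not p2 implies not p3) and ((p2 and not p2) or p1)), 1
3. not p2, 1
4. (not p2 implies not p3) and ((p2 and not p2) or p1), 1
5. not p2 implies not p3, 1
6. (p2 and not p2) or p1, 1
7. not p3, 1
8. p1, 1
Accessibility: 0R0, 0R1, 1R0, 1R1
The negation has an open branch (countermodel exists).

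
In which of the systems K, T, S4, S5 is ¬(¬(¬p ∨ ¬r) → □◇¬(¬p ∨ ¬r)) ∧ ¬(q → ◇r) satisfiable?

K-tableau for the formula:
1. ¬(¬(¬p ∨ ¬r) → □◇¬(¬p ∨ ¬r)) ∧ ¬(q → ◇r), u
2. ¬(¬(¬p ∨ ¬r) → □◇¬(¬p ∨ ¬r)), u
3. ¬(q → ◇r), u
4. ¬(¬p ∨ ¬r), u
5. ¬□◇¬(¬p ∨ ¬r), u
6. q, u
7. ¬◇r, u
8. p, u
9. r, u
10. ¬◇¬(¬p ∨ ¬r), v
11. ¬r, v
Accessibility: uRv
Complete open branch: satisfiable in K.
T-tableau for the formula:
1. ¬(¬(¬p ∨ ¬r) → □◇¬(¬p ∨ ¬r)) ∧ ¬(q → ◇r), u
2. ¬(¬(¬p ∨ ¬r) → □◇¬(¬p ∨ ¬r)), u
3. ¬(q → ◇r), u
4. ¬(¬p ∨ ¬r), u
5. ¬□◇¬(¬p ∨ ¬r), u
6. q, u
7. ¬◇r, u
8. p, u
9. r, u
10. ¬r, u
Accessibility: uRu
Branch closes: r and ¬r both at u.
Every branch closes (one shown): unsatisfiable in T, hence also in S4, S5 (every S4/S5-frame is a T-frame).

K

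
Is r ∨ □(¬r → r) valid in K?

Not valid

Tableau for the negation ¬(r ∨ □(¬r → r)):
1. ¬(r ∨ □(¬r → r)), w0
2. ¬r, w0   [¬∨-rule on 1]
3. ¬□(¬r → r), w0   [¬∨-rule on 1]
4. ¬(¬r → r), w1   [¬□-rule on 3: fresh world w1, w0Rw1]
5. ¬r, w1   [¬→-rule on 4]
Accessibility: w0Rw1
The negation has an open branch (countermodel exists).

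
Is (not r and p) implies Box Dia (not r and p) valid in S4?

Not valid

Tableau for the negation not ((not r and p) implies Box Dia (not r and p)):
1. not ((not r and p) implies Box Dia (not r and p)), 0
2. not r and p, 0   [neg-implies-rule on 1]
3. not Box Dia (not r and p), 0   [neg-implies-rule on 1]
4. not r, 0   [and-rule on 2]
5. p, 0   [and-rule on 2]
6. not Dia (not r and p), 1   [neg-Box-rule on 3: fresh world 1, 0R1]
7. not (not r and p), 1   [neg-Dia-rule on 6 via 1R1]
8. not p, 1   [neg-and-rule on 7 (branches; this branch)]
Accessibility: 0R0, 0R1, 1R1
The negation has an open branch (countermodel exists).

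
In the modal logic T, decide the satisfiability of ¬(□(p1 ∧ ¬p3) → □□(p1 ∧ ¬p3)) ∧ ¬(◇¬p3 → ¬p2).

Yes, satisfiable

1. ¬(□(p1 ∧ ¬p3) → □□(p1 ∧ ¬p3)) ∧ ¬(◇¬p3 → ¬p2), u
2. ¬(□(p1 ∧ ¬p3) → □□(p1 ∧ ¬p3)), u
3. ¬(◇¬p3 → ¬p2), u
4. □(p1 ∧ ¬p3), u
5. ¬□□(p1 ∧ ¬p3), u
6. ◇¬p3, u
7. p2, u
8. p1 ∧ ¬p3, u
9. p1, u
10. ¬p3, u
11. ¬□(p1 ∧ ¬p3), v
12. p1 ∧ ¬p3, v
13. p1, v
14. ¬p3, v
15. ¬p3, w
16. p1 ∧ ¬p3, w
17. p1, w
18. ¬(p1 ∧ ¬p3), x
19. p3, x
Accessibility: uRu, uRv, uRw, vRv, vRx, wRw, xRx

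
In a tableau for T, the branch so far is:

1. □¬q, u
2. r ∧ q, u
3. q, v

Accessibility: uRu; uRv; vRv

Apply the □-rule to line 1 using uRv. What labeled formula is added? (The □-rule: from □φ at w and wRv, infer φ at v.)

¬q, v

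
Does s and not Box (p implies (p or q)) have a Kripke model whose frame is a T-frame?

Unsatisfiable

1. s and not Box (p implies (p or q)), u
2. s, u
3. not Box (p implies (p or q)), u
4. not (p implies (p or q)), v
5. p, v
6. not (p or q), v
7. not p, v
8. not q, v
Accessibility: uRu, uRv, vRv
Branch closes: p and not p both at v.
(One branch shown.) All branches close.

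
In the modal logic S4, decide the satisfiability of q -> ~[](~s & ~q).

Yes, satisfiable

1. q -> ~[](~s & ~q), u
2. ~[](~s & ~q), u
3. ~(~s & ~q), v
4. q, v
Accessibility: uRu, uRv, vRv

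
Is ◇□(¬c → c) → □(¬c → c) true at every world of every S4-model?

Tableau for the negation ¬(◇□(¬c → c) → □(¬c → c)):
1. ¬(◇□(¬c → c) → □(¬c → c)), 0
2. ◇□(¬c → c), 0   [¬→-rule on 1]
3. ¬□(¬c → c), 0   [¬→-rule on 1]
4. □(¬c → c), 1   [◇-rule on 2: fresh world 1, 0R1]
5. ¬c → c, 1   [□-rule on 4 via 1R1]
6. c, 1   [→-rule on 5 (branches; this branch)]
7. ¬(¬c → c), 2   [¬□-rule on 3: fresh world 2, 0R2]
8. ¬c, 2   [¬→-rule on 7]
Accessibility: 0R0, 0R1, 0R2, 1R1, 2R2
The negation has an open branch (countermodel exists).

No, not valid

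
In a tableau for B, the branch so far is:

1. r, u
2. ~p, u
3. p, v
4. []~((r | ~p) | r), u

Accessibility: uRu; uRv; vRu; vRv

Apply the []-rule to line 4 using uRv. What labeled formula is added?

~((r | ~p) | r), v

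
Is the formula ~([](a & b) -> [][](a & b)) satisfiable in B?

1. ~([](a & b) -> [][](a & b)), 0
2. [](a & b), 0   [~->-rule on 1]
3. ~[][](a & b), 0   [~->-rule on 1]
4. a & b, 0   [[]-rule on 2 via 0R0]
5. a, 0   [&-rule on 4]
6. b, 0   [&-rule on 4]
7. ~[](a & b), 1   [~[]-rule on 3: fresh world 1, 0R1]
8. a & b, 1   [[]-rule on 2 via 0R1]
9. a, 1   [&-rule on 8]
10. b, 1   [&-rule on 8]
11. ~(a & b), 2   [~[]-rule on 7: fresh world 2, 1R2]
12. ~b, 2   [~&-rule on 11 (branches; this branch)]
Accessibility: 0R0, 0R1, 1R0, 1R1, 1R2, 2R1, 2R2

Satisfiable (open branch found)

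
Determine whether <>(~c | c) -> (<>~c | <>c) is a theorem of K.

Valid

Tableau for the negation ~(<>(~c | c) -> (<>~c | <>c)):
1. ~(<>(~c | c) -> (<>~c | <>c)), w0
2. <>(~c | c), w0
3. ~(<>~c | <>c), w0
4. ~<>~c, w0
5. ~<>c, w0
6. ~c | c, w1
7. c, w1
8. ~c, w1
Accessibility: w0Rw1
Branch closes: c and ~c both at w1.
Every branch of the negation's tableau closes; the branch above is one of them.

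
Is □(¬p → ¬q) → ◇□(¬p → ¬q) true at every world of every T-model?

Valid in T

Tableau for the negation ¬(□(¬p → ¬q) → ◇□(¬p → ¬q)):
1. ¬(□(¬p → ¬q) → ◇□(¬p → ¬q)), w0
2. □(¬p → ¬q), w0   [¬→-rule on 1]
3. ¬◇□(¬p → ¬q), w0   [¬→-rule on 1]
4. ¬p → ¬q, w0   [□-rule on 2 via w0Rw0]
5. ¬□(¬p → ¬q), w0   [¬◇-rule on 3 via w0Rw0]
6. ¬q, w0   [→-rule on 4 (branches; this branch)]
7. ¬(¬p → ¬q), w1   [¬□-rule on 5: fresh world w1, w0Rw1]
8. ¬p, w1   [¬→-rule on 7]
9. q, w1   [¬→-rule on 7]
10. ¬p → ¬q, w1   [□-rule on 2 via w0Rw1]
11. ¬□(¬p → ¬q), w1   [¬◇-rule on 3 via w0Rw1]
12. ¬q, w1   [→-rule on 10 (branches; this branch)]
Accessibility: w0Rw0, w0Rw1, w1Rw1
Branch closes: q and ¬q both at w1.
Every branch of the negation's tableau closes; the branch above is one of them.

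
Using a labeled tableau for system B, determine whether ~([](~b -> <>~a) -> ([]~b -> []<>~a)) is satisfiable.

No, unsatisfiable

1. ~([](~b -> <>~a) -> ([]~b -> []<>~a)), u
2. [](~b -> <>~a), u
3. ~([]~b -> []<>~a), u
4. []~b, u
5. ~[]<>~a, u
6. ~b -> <>~a, u
7. ~b, u
8. <>~a, u
9. ~<>~a, v
10. ~b -> <>~a, v
11. ~b, v
12. a, u
13. a, v
14. <>~a, v
15. ~a, w
16. ~b -> <>~a, w
17. ~b, w
18. <>~a, w
19. ~a, x
20. a, x
Accessibility: uRu, uRv, uRw, vRu, vRv, vRx, wRu, wRw, xRv, xRx
Branch closes: a and ~a both at x.
All branches of the tableau close; one closing branch shown above.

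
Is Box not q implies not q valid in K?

Tableau for the negation not (Box not q implies not q):
1. not (Box not q implies not q), w0
2. Box not q, w0
3. q, w0
The negation has an open branch (countermodel exists).

Not valid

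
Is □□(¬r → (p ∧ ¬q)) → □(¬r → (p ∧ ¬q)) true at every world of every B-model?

Tableau for the negation ¬(□□(¬r → (p ∧ ¬q)) → □(¬r → (p ∧ ¬q))):
1. ¬(□□(¬r → (p ∧ ¬q)) → □(¬r → (p ∧ ¬q))), w0
2. □□(¬r → (p ∧ ¬q)), w0   [¬→-rule on 1]
3. ¬□(¬r → (p ∧ ¬q)), w0   [¬→-rule on 1]
4. □(¬r → (p ∧ ¬q)), w0   [□-rule on 2 via w0Rw0]
5. ¬r → (p ∧ ¬q), w0   [□-rule on 4 via w0Rw0]
6. p ∧ ¬q, w0   [→-rule on 5 (branches; this branch)]
7. p, w0   [∧-rule on 6]
8. ¬q, w0   [∧-rule on 6]
9. ¬(¬r → (p ∧ ¬q)), w1   [¬□-rule on 3: fresh world w1, w0Rw1]
10. ¬r, w1   [¬→-rule on 9]
11. ¬(p ∧ ¬q), w1   [¬→-rule on 9]
12. □(¬r → (p ∧ ¬q)), w1   [□-rule on 2 via w0Rw1]
13. ¬r → (p ∧ ¬q), w1   [□-rule on 4 via w0Rw1]
14. q, w1   [¬∧-rule on 11 (branches; this branch)]
15. p ∧ ¬q, w1   [→-rule on 13 (branches; this branch)]
16. p, w1   [∧-rule on 15]
17. ¬q, w1   [∧-rule on 15]
Accessibility: w0Rw0, w0Rw1, w1Rw0, w1Rw1
Branch closes: q and ¬q both at w1.
Every branch of the negation's tableau closes; the branch above is one of them.

Valid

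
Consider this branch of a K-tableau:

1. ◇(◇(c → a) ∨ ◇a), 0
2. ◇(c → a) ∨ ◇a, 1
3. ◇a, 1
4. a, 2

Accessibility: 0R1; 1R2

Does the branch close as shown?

No, open

No atom appears with both signs at the same world.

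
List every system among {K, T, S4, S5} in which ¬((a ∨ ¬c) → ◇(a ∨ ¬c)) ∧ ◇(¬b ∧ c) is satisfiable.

K-tableau for the formula:
1. ¬((a ∨ ¬c) → ◇(a ∨ ¬c)) ∧ ◇(¬b ∧ c), u
2. ¬((a ∨ ¬c) → ◇(a ∨ ¬c)), u
3. ◇(¬b ∧ c), u
4. a ∨ ¬c, u
5. ¬◇(a ∨ ¬c), u
6. ¬c, u
7. ¬b ∧ c, v
8. ¬b, v
9. c, v
10. ¬(a ∨ ¬c), v
11. ¬a, v
Accessibility: uRv
Complete open branch: satisfiable in K.
T-tableau for the formula:
1. ¬((a ∨ ¬c) → ◇(a ∨ ¬c)) ∧ ◇(¬b ∧ c), u
2. ¬((a ∨ ¬c) → ◇(a ∨ ¬c)), u
3. ◇(¬b ∧ c), u
4. a ∨ ¬c, u
5. ¬◇(a ∨ ¬c), u
6. ¬(a ∨ ¬c), u
7. ¬a, u
8. c, u
9. ¬c, u
Accessibility: uRu
Branch closes: c and ¬c both at u.
Every branch closes (one shown): unsatisfiable in T, hence also in S4, S5 (every S4/S5-frame is a T-frame).

K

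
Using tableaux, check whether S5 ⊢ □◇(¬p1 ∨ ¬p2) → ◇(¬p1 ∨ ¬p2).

Valid

Tableau for the negation ¬(□◇(¬p1 ∨ ¬p2) → ◇(¬p1 ∨ ¬p2)):
1. ¬(□◇(¬p1 ∨ ¬p2) → ◇(¬p1 ∨ ¬p2)), 0
2. □◇(¬p1 ∨ ¬p2), 0   [¬→-rule on 1]
3. ¬◇(¬p1 ∨ ¬p2), 0   [¬→-rule on 1]
4. ◇(¬p1 ∨ ¬p2), 0   [□-rule on 2 via 0R0]
5. ¬(¬p1 ∨ ¬p2), 0   [¬◇-rule on 3 via 0R0]
6. p1, 0   [¬∨-rule on 5]
7. p2, 0   [¬∨-rule on 5]
8. ¬p1 ∨ ¬p2, 1   [◇-rule on 4: fresh world 1, 0R1]
9. ◇(¬p1 ∨ ¬p2), 1   [□-rule on 2 via 0R1]
10. ¬(¬p1 ∨ ¬p2), 1   [¬◇-rule on 3 via 0R1]
11. p1, 1   [¬∨-rule on 10]
12. p2, 1   [¬∨-rule on 10]
13. ¬p2, 1   [∨-rule on 8 (branches; this branch)]
Accessibility: 0R0, 0R1, 1R0, 1R1
Branch closes: p2 and ¬p2 both at 1.
Every branch of the negation's tableau closes; the branch above is one of them.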